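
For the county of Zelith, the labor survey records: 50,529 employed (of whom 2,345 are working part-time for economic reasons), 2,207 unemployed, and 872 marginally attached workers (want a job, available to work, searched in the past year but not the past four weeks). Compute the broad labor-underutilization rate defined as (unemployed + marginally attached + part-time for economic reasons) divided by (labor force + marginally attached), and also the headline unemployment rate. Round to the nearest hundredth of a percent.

Labor force = 50,529 + 2,207 = 52,736.
Numerator = 2,207 + 872 + 2,345 = 5,424.
Denominator = 52,736 + 872 = 53,608.
Broad rate = 5,424 / 53,608 = 10.12%.
Headline unemployment rate = 2,207 / 52,736 = 4.18%.

Broad underutilization rate ≈ 10.12%; headline unemployment rate ≈ 4.18%.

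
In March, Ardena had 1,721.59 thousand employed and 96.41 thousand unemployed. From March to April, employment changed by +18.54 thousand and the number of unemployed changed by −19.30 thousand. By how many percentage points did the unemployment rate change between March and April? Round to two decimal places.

The unemployment rate changed by −1.06 percentage points.

March: labor force = 1,721.59 + 96.41 = 1,818.00; u = 96.41/1,818.00 = 5.30%.
April: labor force = 1,740.13 + 77.11 = 1,817.24; u = 77.11/1,817.24 = 4.24%.
Change = 4.24% − 5.30% = −1.06 pp.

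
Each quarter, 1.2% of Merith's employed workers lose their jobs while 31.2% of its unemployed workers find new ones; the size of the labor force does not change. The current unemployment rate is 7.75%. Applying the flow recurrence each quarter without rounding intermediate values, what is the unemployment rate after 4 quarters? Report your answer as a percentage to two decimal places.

Unemployment rate after four quarters ≈ 4.55%.

With a fixed labor force, u_{t+1} = u_t + s·(1−u_t) − f·u_t = u_t·(1−s−f) + s.
Here 1−s−f = 0.676 and s = 0.012.
u_1 = 0.077500 × 0.676 + 0.012 = 0.064390.
u_2 = 0.064390 × 0.676 + 0.012 = 0.055528.
u_3 = 0.055528 × 0.676 + 0.012 = 0.049537.
u_4 = 0.049537 × 0.676 + 0.012 = 0.045487.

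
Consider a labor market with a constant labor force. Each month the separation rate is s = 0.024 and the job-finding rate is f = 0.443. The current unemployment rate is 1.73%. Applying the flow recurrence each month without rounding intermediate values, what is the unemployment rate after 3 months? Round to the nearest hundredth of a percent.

Unemployment rate after three months ≈ 4.62%.

With a fixed labor force, u_{t+1} = u_t + s·(1−u_t) − f·u_t = u_t·(1−s−f) + s.
Here 1−s−f = 0.533 and s = 0.024.
u_1 = 0.017300 × 0.533 + 0.024 = 0.033221.
u_2 = 0.033221 × 0.533 + 0.024 = 0.041707.
u_3 = 0.041707 × 0.533 + 0.024 = 0.046230.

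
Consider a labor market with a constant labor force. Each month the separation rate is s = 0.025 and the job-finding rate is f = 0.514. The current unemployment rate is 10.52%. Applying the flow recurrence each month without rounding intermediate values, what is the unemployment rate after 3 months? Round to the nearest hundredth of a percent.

Unemployment rate after three months ≈ 5.21%.

With a fixed labor force, u_{t+1} = u_t + s·(1−u_t) − f·u_t = u_t·(1−s−f) + s.
Here 1−s−f = 0.461 and s = 0.025.
u_1 = 0.105200 × 0.461 + 0.025 = 0.073497.
u_2 = 0.073497 × 0.461 + 0.025 = 0.058882.
u_3 = 0.058882 × 0.461 + 0.025 = 0.052145.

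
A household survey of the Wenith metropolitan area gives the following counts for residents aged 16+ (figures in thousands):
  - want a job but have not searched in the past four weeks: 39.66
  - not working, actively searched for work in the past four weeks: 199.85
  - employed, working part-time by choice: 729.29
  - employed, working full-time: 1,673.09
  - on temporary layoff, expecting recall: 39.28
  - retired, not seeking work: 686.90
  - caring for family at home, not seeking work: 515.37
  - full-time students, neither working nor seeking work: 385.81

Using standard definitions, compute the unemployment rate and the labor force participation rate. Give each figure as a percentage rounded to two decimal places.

Unemployment rate ≈ 9.05%; labor force participation rate ≈ 61.87%.

Employed = 729.29 + 1,673.09 = 2,402.38 thousand.
Unemployed = 199.85 + 39.28 = 239.13 thousand (jobless and actively searching, or on temporary layoff).
Labor force = 2,402.38 + 239.13 = 2,641.51 thousand.
Not in labor force = 39.66 + 686.90 + 515.37 + 385.81 = 1,627.74 thousand (those not working and not actively searching are outside the labor force — including those who want a job but have given up searching).
Civilian working-age population = 2,641.51 + 1,627.74 = 4,269.25 thousand.
Unemployment rate = 239.13 / 2,641.51 = 9.05%.
Labor force participation rate = 2,641.51 / 4,269.25 = 61.87%.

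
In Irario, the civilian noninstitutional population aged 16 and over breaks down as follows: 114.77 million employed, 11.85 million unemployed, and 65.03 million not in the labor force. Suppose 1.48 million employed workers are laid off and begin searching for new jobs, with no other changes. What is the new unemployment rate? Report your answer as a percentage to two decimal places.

New unemployment rate ≈ 10.53%.

Initially, labor force = 114.77 + 11.85 = 126.62 million, so u = 11.85/126.62 = 9.36%.
After the change, employed falls and unemployed rises by 1.48; labor force unchanged → E = 113.29, U = 13.33, labor force = 126.62 million.
New unemployment rate = 13.33 / 126.62 = 10.53%.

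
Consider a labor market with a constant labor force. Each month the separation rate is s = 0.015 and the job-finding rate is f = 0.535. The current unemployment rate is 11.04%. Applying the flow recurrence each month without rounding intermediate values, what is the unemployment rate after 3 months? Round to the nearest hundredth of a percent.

With a fixed labor force, u_{t+1} = u_t + s·(1−u_t) − f·u_t = u_t·(1−s−f) + s.
Here 1−s−f = 0.450 and s = 0.015.
u_1 = 0.110400 × 0.450 + 0.015 = 0.064680.
u_2 = 0.064680 × 0.450 + 0.015 = 0.044106.
u_3 = 0.044106 × 0.450 + 0.015 = 0.034848.

Unemployment rate after three months ≈ 3.48%.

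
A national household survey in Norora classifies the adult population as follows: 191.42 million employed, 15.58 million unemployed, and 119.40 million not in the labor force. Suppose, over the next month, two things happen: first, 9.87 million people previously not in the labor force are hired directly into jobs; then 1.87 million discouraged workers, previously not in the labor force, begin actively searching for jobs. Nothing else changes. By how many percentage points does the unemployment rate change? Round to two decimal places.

The unemployment rate changes by +0.45 percentage points.

Initially, labor force = 191.42 + 15.58 = 207.00 million, so u = 15.58/207.00 = 7.53%.
After the first change, employed and labor force both rise by 9.87; unemployed unchanged → E = 201.29, U = 15.58, labor force = 216.87 million.
After the second change, unemployed and labor force both rise by 1.87 → E = 201.29, U = 17.45, labor force = 218.74 million.
New unemployment rate = 17.45 / 218.74 = 7.98%.
Change = 7.98% − 7.53% = +0.45 percentage points.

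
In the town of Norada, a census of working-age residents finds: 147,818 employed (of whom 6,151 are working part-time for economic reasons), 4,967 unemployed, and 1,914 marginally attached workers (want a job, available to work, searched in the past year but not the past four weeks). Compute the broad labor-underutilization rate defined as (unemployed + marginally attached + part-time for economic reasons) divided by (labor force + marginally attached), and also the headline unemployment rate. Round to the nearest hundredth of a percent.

Broad underutilization rate ≈ 8.42%; headline unemployment rate ≈ 3.25%.

Labor force = 147,818 + 4,967 = 152,785.
Numerator = 4,967 + 1,914 + 6,151 = 13,032.
Denominator = 152,785 + 1,914 = 154,699.
Broad rate = 13,032 / 154,699 = 8.42%.
Headline unemployment rate = 4,967 / 152,785 = 3.25%.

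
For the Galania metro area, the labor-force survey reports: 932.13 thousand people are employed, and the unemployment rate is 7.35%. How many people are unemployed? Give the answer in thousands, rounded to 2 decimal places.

About 73.95 thousand are unemployed.

Let U be the number unemployed. The labor force is E + U, and U/(E+U) = 0.0735.
So U = 0.0735 × 932.13 / (1 − 0.0735) = 68.5116 / 0.9265 ≈ 73.95 thousand.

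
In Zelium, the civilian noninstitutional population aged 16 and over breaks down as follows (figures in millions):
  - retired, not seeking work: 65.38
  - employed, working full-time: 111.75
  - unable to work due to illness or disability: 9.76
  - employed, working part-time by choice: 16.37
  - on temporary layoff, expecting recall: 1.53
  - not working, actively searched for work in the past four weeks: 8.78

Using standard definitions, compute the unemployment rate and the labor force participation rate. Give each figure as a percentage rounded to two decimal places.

Employed = 111.75 + 16.37 = 128.12 million.
Unemployed = 1.53 + 8.78 = 10.31 million (jobless and actively searching, or on temporary layoff).
Labor force = 128.12 + 10.31 = 138.43 million.
Not in labor force = 65.38 + 9.76 = 75.14 million (those not working and not actively searching are outside the labor force).
Civilian working-age population = 138.43 + 75.14 = 213.57 million.
Unemployment rate = 10.31 / 138.43 = 7.45%.
Labor force participation rate = 138.43 / 213.57 = 64.82%.

Unemployment rate ≈ 7.45%; labor force participation rate ≈ 64.82%.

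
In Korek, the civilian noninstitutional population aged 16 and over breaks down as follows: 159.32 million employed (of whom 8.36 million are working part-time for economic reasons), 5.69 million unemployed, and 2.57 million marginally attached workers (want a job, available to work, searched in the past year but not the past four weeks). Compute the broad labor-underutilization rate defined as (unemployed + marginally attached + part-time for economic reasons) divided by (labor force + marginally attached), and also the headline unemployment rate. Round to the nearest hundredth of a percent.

Labor force = 159.32 + 5.69 = 165.01 million.
Numerator = 5.69 + 2.57 + 8.36 = 16.62 million.
Denominator = 165.01 + 2.57 = 167.58 million.
Broad rate = 16.62 / 167.58 = 9.92%.
Headline unemployment rate = 5.69 / 165.01 = 3.45%.

Broad underutilization rate ≈ 9.92%; headline unemployment rate ≈ 3.45%.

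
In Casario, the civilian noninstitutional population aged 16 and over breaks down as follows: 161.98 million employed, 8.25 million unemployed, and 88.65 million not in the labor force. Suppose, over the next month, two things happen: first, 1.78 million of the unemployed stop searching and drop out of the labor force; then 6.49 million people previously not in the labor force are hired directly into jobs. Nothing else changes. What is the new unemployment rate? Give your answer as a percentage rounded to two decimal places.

New unemployment rate ≈ 3.70%.

Initially, labor force = 161.98 + 8.25 = 170.23 million, so u = 8.25/170.23 = 4.85%.
After the first change, unemployed and labor force both fall by 1.78 → E = 161.98, U = 6.47, labor force = 168.45 million.
After the second change, employed and labor force both rise by 6.49; unemployed unchanged → E = 168.47, U = 6.47, labor force = 174.94 million.
New unemployment rate = 6.47 / 174.94 = 3.70%.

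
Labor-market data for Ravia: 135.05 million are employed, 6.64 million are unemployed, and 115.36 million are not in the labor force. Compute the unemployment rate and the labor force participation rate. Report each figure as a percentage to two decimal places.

Unemployment rate ≈ 4.69%; labor force participation rate ≈ 55.12%.

Labor force = employed + unemployed = 135.05 + 6.64 = 141.69 million.
Working-age population = 141.69 + 115.36 = 257.05 million.
Unemployment rate = 6.64 / 141.69 = 4.69%.
Labor force participation rate = 141.69 / 257.05 = 55.12%.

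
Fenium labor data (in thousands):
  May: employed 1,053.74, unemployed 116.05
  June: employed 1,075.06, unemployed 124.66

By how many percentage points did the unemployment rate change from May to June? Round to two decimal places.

May: labor force = 1,053.74 + 116.05 = 1,169.79; u = 116.05/1,169.79 = 9.92%.
June: labor force = 1,075.06 + 124.66 = 1,199.72; u = 124.66/1,199.72 = 10.39%.
Change = 10.39% − 9.92% = +0.47 pp.

The unemployment rate changed by +0.47 percentage points.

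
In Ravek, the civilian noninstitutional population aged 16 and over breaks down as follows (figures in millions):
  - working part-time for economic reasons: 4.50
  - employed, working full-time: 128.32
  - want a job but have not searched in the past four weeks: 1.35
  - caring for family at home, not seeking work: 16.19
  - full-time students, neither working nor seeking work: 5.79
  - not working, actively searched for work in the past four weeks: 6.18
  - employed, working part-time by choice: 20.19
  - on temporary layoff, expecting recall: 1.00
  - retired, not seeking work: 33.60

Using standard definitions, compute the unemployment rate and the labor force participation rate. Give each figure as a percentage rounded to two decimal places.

Unemployment rate ≈ 4.48%; labor force participation rate ≈ 73.78%.

Employed = 4.50 + 128.32 + 20.19 = 153.01 million (anyone who worked, including part-time for economic reasons, counts as employed).
Unemployed = 6.18 + 1.00 = 7.18 million (jobless and actively searching, or on temporary layoff).
Labor force = 153.01 + 7.18 = 160.19 million.
Not in labor force = 1.35 + 16.19 + 5.79 + 33.60 = 56.93 million (those not working and not actively searching are outside the labor force — including those who want a job but have given up searching).
Civilian working-age population = 160.19 + 56.93 = 217.12 million.
Unemployment rate = 7.18 / 160.19 = 4.48%.
Labor force participation rate = 160.19 / 217.12 = 73.78%.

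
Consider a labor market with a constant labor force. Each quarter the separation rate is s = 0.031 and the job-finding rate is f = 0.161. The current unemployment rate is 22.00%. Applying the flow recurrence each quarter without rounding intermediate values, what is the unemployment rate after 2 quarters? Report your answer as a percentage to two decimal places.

Unemployment rate after two quarters ≈ 19.97%.

With a fixed labor force, u_{t+1} = u_t + s·(1−u_t) − f·u_t = u_t·(1−s−f) + s.
Here 1−s−f = 0.808 and s = 0.031.
u_1 = 0.220000 × 0.808 + 0.031 = 0.208760.
u_2 = 0.208760 × 0.808 + 0.031 = 0.199678.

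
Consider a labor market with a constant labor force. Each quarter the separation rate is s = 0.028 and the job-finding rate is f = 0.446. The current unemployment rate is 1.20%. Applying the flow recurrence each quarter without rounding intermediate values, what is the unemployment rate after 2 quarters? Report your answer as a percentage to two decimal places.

Unemployment rate after two quarters ≈ 4.60%.

With a fixed labor force, u_{t+1} = u_t + s·(1−u_t) − f·u_t = u_t·(1−s−f) + s.
Here 1−s−f = 0.526 and s = 0.028.
u_1 = 0.012000 × 0.526 + 0.028 = 0.034312.
u_2 = 0.034312 × 0.526 + 0.028 = 0.046048.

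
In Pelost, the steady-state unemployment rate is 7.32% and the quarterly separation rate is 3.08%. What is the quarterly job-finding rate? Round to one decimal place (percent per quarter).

From u* = s/(s+f): f = s·(1−u)/u.
f = 3.08 × (1 − 0.0732) / 0.0732 = 2.8545 / 0.0732 ≈ 39.0% per quarter.

Job-finding rate ≈ 39.0% per quarter.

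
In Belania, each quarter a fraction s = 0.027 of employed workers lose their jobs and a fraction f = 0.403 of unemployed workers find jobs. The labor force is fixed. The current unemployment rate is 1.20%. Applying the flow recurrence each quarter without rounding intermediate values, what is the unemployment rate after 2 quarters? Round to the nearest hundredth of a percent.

With a fixed labor force, u_{t+1} = u_t + s·(1−u_t) − f·u_t = u_t·(1−s−f) + s.
Here 1−s−f = 0.570 and s = 0.027.
u_1 = 0.012000 × 0.570 + 0.027 = 0.033840.
u_2 = 0.033840 × 0.570 + 0.027 = 0.046289.

Unemployment rate after two quarters ≈ 4.63%.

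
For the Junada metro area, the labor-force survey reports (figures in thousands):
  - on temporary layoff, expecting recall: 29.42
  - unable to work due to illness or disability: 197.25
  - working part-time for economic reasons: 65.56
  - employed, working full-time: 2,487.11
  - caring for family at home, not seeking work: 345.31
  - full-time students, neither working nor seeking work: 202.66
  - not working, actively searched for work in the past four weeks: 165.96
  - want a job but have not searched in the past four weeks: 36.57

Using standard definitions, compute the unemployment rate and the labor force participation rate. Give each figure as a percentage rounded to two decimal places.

Unemployment rate ≈ 7.11%; labor force participation rate ≈ 77.85%.

Employed = 65.56 + 2,487.11 = 2,552.67 thousand (anyone who worked, including part-time for economic reasons, counts as employed).
Unemployed = 29.42 + 165.96 = 195.38 thousand (jobless and actively searching, or on temporary layoff).
Labor force = 2,552.67 + 195.38 = 2,748.05 thousand.
Not in labor force = 197.25 + 345.31 + 202.66 + 36.57 = 781.79 thousand (those not working and not actively searching are outside the labor force — including those who want a job but have given up searching).
Civilian working-age population = 2,748.05 + 781.79 = 3,529.84 thousand.
Unemployment rate = 195.38 / 2,748.05 = 7.11%.
Labor force participation rate = 2,748.05 / 3,529.84 = 77.85%.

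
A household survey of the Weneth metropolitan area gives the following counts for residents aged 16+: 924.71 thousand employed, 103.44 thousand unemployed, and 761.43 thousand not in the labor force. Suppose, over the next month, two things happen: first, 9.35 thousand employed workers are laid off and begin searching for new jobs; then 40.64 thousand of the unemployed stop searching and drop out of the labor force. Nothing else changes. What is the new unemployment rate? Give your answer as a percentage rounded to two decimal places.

Initially, labor force = 924.71 + 103.44 = 1,028.15 thousand, so u = 103.44/1,028.15 = 10.06%.
After the first change, employed falls and unemployed rises by 9.35; labor force unchanged → E = 915.36, U = 112.79, labor force = 1,028.15 thousand.
After the second change, unemployed and labor force both fall by 40.64 → E = 915.36, U = 72.15, labor force = 987.51 thousand.
New unemployment rate = 72.15 / 987.51 = 7.31%.

New unemployment rate ≈ 7.31%.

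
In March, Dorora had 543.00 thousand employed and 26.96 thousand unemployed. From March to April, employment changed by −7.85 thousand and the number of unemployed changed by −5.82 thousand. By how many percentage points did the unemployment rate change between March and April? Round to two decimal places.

The unemployment rate changed by −0.93 percentage points.

March: labor force = 543.00 + 26.96 = 569.96; u = 26.96/569.96 = 4.73%.
April: labor force = 535.15 + 21.14 = 556.29; u = 21.14/556.29 = 3.80%.
Change = 3.80% − 4.73% = −0.93 pp.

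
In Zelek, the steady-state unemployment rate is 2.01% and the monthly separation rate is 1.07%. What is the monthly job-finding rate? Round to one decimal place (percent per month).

From u* = s/(s+f): f = s·(1−u)/u.
f = 1.07 × (1 − 0.0201) / 0.0201 = 1.0485 / 0.0201 ≈ 52.2% per month.

Job-finding rate ≈ 52.2% per month.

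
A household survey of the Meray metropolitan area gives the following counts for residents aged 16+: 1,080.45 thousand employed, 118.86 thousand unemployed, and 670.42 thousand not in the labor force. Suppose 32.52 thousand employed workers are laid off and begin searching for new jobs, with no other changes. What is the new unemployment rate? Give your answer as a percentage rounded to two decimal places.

Initially, labor force = 1,080.45 + 118.86 = 1,199.31 thousand, so u = 118.86/1,199.31 = 9.91%.
After the change, employed falls and unemployed rises by 32.52; labor force unchanged → E = 1,047.93, U = 151.38, labor force = 1,199.31 thousand.
New unemployment rate = 151.38 / 1,199.31 = 12.62%.

New unemployment rate ≈ 12.62%.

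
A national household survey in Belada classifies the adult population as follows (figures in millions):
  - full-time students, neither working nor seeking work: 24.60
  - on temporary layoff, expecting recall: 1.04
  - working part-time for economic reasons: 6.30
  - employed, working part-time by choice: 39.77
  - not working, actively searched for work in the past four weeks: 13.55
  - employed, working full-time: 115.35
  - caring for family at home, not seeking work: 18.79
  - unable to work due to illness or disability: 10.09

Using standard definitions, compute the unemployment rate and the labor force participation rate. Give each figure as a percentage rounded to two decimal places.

Unemployment rate ≈ 8.29%; labor force participation rate ≈ 76.70%.

Employed = 6.30 + 39.77 + 115.35 = 161.42 million (anyone who worked, including part-time for economic reasons, counts as employed).
Unemployed = 1.04 + 13.55 = 14.59 million (jobless and actively searching, or on temporary layoff).
Labor force = 161.42 + 14.59 = 176.01 million.
Not in labor force = 24.60 + 18.79 + 10.09 = 53.48 million (those not working and not actively searching are outside the labor force).
Civilian working-age population = 176.01 + 53.48 = 229.49 million.
Unemployment rate = 14.59 / 176.01 = 8.29%.
Labor force participation rate = 176.01 / 229.49 = 76.70%.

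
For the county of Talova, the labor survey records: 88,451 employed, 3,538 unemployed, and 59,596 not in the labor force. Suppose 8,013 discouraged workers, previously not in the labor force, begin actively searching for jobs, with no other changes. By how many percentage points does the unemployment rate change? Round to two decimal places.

Initially, labor force = 88,451 + 3,538 = 91,989, so u = 3,538/91,989 = 3.85%.
After the change, unemployed and labor force both rise by 8,013 → E = 88,451, U = 11,551, labor force = 100,002.
New unemployment rate = 11,551 / 100,002 = 11.55%.
Change = 11.55% − 3.85% = +7.70 percentage points.

The unemployment rate changes by +7.70 percentage points.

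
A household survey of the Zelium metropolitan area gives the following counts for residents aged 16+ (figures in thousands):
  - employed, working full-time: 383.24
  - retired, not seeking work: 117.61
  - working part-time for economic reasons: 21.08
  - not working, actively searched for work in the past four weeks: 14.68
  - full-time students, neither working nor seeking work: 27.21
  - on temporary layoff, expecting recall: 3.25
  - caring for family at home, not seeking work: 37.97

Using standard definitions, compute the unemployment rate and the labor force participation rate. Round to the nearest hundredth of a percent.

Employed = 383.24 + 21.08 = 404.32 thousand (anyone who worked, including part-time for economic reasons, counts as employed).
Unemployed = 14.68 + 3.25 = 17.93 thousand (jobless and actively searching, or on temporary layoff).
Labor force = 404.32 + 17.93 = 422.25 thousand.
Not in labor force = 117.61 + 27.21 + 37.97 = 182.79 thousand (those not working and not actively searching are outside the labor force).
Civilian working-age population = 422.25 + 182.79 = 605.04 thousand.
Unemployment rate = 17.93 / 422.25 = 4.25%.
Labor force participation rate = 422.25 / 605.04 = 69.79%.

Unemployment rate ≈ 4.25%; labor force participation rate ≈ 69.79%.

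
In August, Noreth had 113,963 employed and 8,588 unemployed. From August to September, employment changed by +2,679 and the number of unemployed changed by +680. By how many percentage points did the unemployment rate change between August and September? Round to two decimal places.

The unemployment rate changed by +0.35 percentage points.

August: labor force = 113,963 + 8,588 = 122,551; u = 8,588/122,551 = 7.01%.
September: labor force = 116,642 + 9,268 = 125,910; u = 9,268/125,910 = 7.36%.
Change = 7.36% − 7.01% = +0.35 pp.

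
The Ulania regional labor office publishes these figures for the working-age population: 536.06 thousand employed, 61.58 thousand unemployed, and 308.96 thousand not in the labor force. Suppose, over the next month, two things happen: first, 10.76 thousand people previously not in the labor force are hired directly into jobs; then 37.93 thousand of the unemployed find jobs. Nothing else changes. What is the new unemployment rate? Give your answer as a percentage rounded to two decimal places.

New unemployment rate ≈ 3.89%.

Initially, labor force = 536.06 + 61.58 = 597.64 thousand, so u = 61.58/597.64 = 10.30%.
After the first change, employed and labor force both rise by 10.76; unemployed unchanged → E = 546.82, U = 61.58, labor force = 608.40 thousand.
After the second change, unemployed falls and employed rises by 37.93; labor force unchanged → E = 584.75, U = 23.65, labor force = 608.40 thousand.
New unemployment rate = 23.65 / 608.40 = 3.89%.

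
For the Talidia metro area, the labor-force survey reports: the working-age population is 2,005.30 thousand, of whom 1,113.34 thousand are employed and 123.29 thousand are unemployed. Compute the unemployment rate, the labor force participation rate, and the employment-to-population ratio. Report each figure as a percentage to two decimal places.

Unemployment rate ≈ 9.97%; labor force participation rate ≈ 61.67%; employment-population ratio ≈ 55.52%.

Labor force = employed + unemployed = 1,113.34 + 123.29 = 1,236.63 thousand.
Unemployment rate = 123.29 / 1,236.63 = 9.97%.
Labor force participation rate = 1,236.63 / 2,005.30 = 61.67%.
Employment-population ratio = 1,113.34 / 2,005.30 = 55.52%.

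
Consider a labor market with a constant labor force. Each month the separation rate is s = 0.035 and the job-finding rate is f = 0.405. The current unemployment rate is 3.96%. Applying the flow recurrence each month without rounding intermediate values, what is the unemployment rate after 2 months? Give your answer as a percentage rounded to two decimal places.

With a fixed labor force, u_{t+1} = u_t + s·(1−u_t) − f·u_t = u_t·(1−s−f) + s.
Here 1−s−f = 0.560 and s = 0.035.
u_1 = 0.039600 × 0.560 + 0.035 = 0.057176.
u_2 = 0.057176 × 0.560 + 0.035 = 0.067019.

Unemployment rate after two months ≈ 6.70%.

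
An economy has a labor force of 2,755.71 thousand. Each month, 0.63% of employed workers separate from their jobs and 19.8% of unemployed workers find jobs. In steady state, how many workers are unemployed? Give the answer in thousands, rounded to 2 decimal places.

Steady-state unemployment rate u* = s/(s+f) = 0.63/(0.63+19.8) = 0.030837.
Unemployed = u* × labor force = 0.030837 × 2,755.71 ≈ 84.98 thousand.

About 84.98 thousand are unemployed in steady state.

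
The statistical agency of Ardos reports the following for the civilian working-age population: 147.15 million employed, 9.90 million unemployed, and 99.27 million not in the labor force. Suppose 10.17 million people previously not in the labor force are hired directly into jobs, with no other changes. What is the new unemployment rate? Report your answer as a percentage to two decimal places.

Initially, labor force = 147.15 + 9.90 = 157.05 million, so u = 9.90/157.05 = 6.30%.
After the change, employed and labor force both rise by 10.17; unemployed unchanged → E = 157.32, U = 9.90, labor force = 167.22 million.
New unemployment rate = 9.90 / 167.22 = 5.92%.

New unemployment rate ≈ 5.92%.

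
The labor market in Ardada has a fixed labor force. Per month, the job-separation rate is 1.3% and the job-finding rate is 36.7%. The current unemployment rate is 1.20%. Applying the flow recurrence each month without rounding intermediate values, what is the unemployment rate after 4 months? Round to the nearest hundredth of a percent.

With a fixed labor force, u_{t+1} = u_t + s·(1−u_t) − f·u_t = u_t·(1−s−f) + s.
Here 1−s−f = 0.620 and s = 0.013.
u_1 = 0.012000 × 0.620 + 0.013 = 0.020440.
u_2 = 0.020440 × 0.620 + 0.013 = 0.025673.
u_3 = 0.025673 × 0.620 + 0.013 = 0.028917.
u_4 = 0.028917 × 0.620 + 0.013 = 0.030929.

Unemployment rate after four months ≈ 3.09%.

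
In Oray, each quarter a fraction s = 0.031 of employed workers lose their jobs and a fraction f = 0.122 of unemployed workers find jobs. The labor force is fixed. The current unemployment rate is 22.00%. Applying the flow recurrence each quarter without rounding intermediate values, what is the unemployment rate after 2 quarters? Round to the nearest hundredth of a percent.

With a fixed labor force, u_{t+1} = u_t + s·(1−u_t) − f·u_t = u_t·(1−s−f) + s.
Here 1−s−f = 0.847 and s = 0.031.
u_1 = 0.220000 × 0.847 + 0.031 = 0.217340.
u_2 = 0.217340 × 0.847 + 0.031 = 0.215087.

Unemployment rate after two quarters ≈ 21.51%.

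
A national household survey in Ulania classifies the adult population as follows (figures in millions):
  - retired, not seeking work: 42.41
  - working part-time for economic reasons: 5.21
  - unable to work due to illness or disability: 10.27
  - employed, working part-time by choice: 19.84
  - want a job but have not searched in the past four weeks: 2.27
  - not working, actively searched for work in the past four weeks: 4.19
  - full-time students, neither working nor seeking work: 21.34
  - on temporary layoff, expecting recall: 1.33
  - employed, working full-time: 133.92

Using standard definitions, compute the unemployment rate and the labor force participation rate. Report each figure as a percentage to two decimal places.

Unemployment rate ≈ 3.36%; labor force participation rate ≈ 68.32%.

Employed = 5.21 + 19.84 + 133.92 = 158.97 million (anyone who worked, including part-time for economic reasons, counts as employed).
Unemployed = 4.19 + 1.33 = 5.52 million (jobless and actively searching, or on temporary layoff).
Labor force = 158.97 + 5.52 = 164.49 million.
Not in labor force = 42.41 + 10.27 + 2.27 + 21.34 = 76.29 million (those not working and not actively searching are outside the labor force — including those who want a job but have given up searching).
Civilian working-age population = 164.49 + 76.29 = 240.78 million.
Unemployment rate = 5.52 / 164.49 = 3.36%.
Labor force participation rate = 164.49 / 240.78 = 68.32%.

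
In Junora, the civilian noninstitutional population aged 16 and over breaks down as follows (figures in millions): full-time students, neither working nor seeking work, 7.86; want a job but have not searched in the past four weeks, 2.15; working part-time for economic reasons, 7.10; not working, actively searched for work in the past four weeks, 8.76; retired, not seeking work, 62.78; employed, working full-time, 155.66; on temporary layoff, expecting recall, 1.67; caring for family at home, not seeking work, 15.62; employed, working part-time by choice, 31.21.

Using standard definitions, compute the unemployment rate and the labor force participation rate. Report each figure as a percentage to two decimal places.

Unemployment rate ≈ 5.10%; labor force participation rate ≈ 69.81%.

Employed = 7.10 + 155.66 + 31.21 = 193.97 million (anyone who worked, including part-time for economic reasons, counts as employed).
Unemployed = 8.76 + 1.67 = 10.43 million (jobless and actively searching, or on temporary layoff).
Labor force = 193.97 + 10.43 = 204.40 million.
Not in labor force = 7.86 + 2.15 + 62.78 + 15.62 = 88.41 million (those not working and not actively searching are outside the labor force — including those who want a job but have given up searching).
Civilian working-age population = 204.40 + 88.41 = 292.81 million.
Unemployment rate = 10.43 / 204.40 = 5.10%.
Labor force participation rate = 204.40 / 292.81 = 69.81%.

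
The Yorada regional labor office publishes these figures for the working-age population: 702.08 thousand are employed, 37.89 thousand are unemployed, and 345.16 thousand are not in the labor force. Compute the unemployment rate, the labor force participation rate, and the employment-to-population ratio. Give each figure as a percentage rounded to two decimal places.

Labor force = employed + unemployed = 702.08 + 37.89 = 739.97 thousand.
Working-age population = 739.97 + 345.16 = 1,085.13 thousand.
Unemployment rate = 37.89 / 739.97 = 5.12%.
Labor force participation rate = 739.97 / 1,085.13 = 68.19%.
Employment-population ratio = 702.08 / 1,085.13 = 64.70%.

Unemployment rate ≈ 5.12%; labor force participation rate ≈ 68.19%; employment-population ratio ≈ 64.70%.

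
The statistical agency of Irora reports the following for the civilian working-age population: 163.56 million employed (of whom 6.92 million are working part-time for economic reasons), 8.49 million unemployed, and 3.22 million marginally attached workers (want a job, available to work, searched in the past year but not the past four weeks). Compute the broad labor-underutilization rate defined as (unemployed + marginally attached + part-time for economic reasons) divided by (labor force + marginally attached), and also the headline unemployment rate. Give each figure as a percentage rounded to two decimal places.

Broad underutilization rate ≈ 10.63%; headline unemployment rate ≈ 4.93%.

Labor force = 163.56 + 8.49 = 172.05 million.
Numerator = 8.49 + 3.22 + 6.92 = 18.63 million.
Denominator = 172.05 + 3.22 = 175.27 million.
Broad rate = 18.63 / 175.27 = 10.63%.
Headline unemployment rate = 8.49 / 172.05 = 4.93%.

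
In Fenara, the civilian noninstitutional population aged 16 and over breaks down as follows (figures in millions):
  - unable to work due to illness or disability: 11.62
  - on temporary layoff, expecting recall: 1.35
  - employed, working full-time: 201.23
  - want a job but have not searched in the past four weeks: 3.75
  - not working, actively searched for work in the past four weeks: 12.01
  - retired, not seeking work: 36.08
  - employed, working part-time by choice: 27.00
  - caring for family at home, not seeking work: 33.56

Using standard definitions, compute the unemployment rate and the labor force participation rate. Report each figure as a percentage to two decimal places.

Unemployment rate ≈ 5.53%; labor force participation rate ≈ 73.97%.

Employed = 201.23 + 27.00 = 228.23 million.
Unemployed = 1.35 + 12.01 = 13.36 million (jobless and actively searching, or on temporary layoff).
Labor force = 228.23 + 13.36 = 241.59 million.
Not in labor force = 11.62 + 3.75 + 36.08 + 33.56 = 85.01 million (those not working and not actively searching are outside the labor force — including those who want a job but have given up searching).
Civilian working-age population = 241.59 + 85.01 = 326.60 million.
Unemployment rate = 13.36 / 241.59 = 5.53%.
Labor force participation rate = 241.59 / 326.60 = 73.97%.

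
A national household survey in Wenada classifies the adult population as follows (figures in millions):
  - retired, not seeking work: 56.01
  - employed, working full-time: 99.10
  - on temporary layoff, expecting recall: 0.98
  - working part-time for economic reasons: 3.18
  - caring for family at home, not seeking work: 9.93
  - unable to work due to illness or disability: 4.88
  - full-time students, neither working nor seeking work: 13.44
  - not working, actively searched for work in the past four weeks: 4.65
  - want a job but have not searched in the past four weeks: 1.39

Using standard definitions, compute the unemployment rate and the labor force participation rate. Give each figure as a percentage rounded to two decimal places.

Unemployment rate ≈ 5.22%; labor force participation rate ≈ 55.75%.

Employed = 99.10 + 3.18 = 102.28 million (anyone who worked, including part-time for economic reasons, counts as employed).
Unemployed = 0.98 + 4.65 = 5.63 million (jobless and actively searching, or on temporary layoff).
Labor force = 102.28 + 5.63 = 107.91 million.
Not in labor force = 56.01 + 9.93 + 4.88 + 13.44 + 1.39 = 85.65 million (those not working and not actively searching are outside the labor force — including those who want a job but have given up searching).
Civilian working-age population = 107.91 + 85.65 = 193.56 million.
Unemployment rate = 5.63 / 107.91 = 5.22%.
Labor force participation rate = 107.91 / 193.56 = 55.75%.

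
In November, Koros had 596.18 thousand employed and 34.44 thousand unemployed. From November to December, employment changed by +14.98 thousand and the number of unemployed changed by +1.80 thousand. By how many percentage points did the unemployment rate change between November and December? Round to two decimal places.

The unemployment rate changed by +0.14 percentage points.

November: labor force = 596.18 + 34.44 = 630.62; u = 34.44/630.62 = 5.46%.
December: labor force = 611.16 + 36.24 = 647.40; u = 36.24/647.40 = 5.60%.
Change = 5.60% − 5.46% = +0.14 pp.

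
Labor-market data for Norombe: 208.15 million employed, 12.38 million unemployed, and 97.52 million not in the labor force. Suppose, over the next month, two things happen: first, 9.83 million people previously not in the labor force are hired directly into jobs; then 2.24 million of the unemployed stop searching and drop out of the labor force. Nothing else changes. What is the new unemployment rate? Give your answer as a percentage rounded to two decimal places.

New unemployment rate ≈ 4.45%.

Initially, labor force = 208.15 + 12.38 = 220.53 million, so u = 12.38/220.53 = 5.61%.
After the first change, employed and labor force both rise by 9.83; unemployed unchanged → E = 217.98, U = 12.38, labor force = 230.36 million.
After the second change, unemployed and labor force both fall by 2.24 → E = 217.98, U = 10.14, labor force = 228.12 million.
New unemployment rate = 10.14 / 228.12 = 4.45%.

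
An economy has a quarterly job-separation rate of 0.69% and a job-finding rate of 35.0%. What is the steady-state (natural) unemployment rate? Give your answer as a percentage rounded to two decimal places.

At steady state the flows balance: s·E = f·U, so U/(E+U) = s/(s+f).
u* = 0.69 / (0.69 + 35.0) = 0.69 / 35.69 = 1.93%.

Steady-state unemployment rate ≈ 1.93%.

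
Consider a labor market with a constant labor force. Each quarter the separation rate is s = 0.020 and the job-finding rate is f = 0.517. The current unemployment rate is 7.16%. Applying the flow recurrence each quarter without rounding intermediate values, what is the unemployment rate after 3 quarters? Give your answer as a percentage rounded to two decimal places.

Unemployment rate after three quarters ≈ 4.07%.

With a fixed labor force, u_{t+1} = u_t + s·(1−u_t) − f·u_t = u_t·(1−s−f) + s.
Here 1−s−f = 0.463 and s = 0.020.
u_1 = 0.071600 × 0.463 + 0.020 = 0.053151.
u_2 = 0.053151 × 0.463 + 0.020 = 0.044609.
u_3 = 0.044609 × 0.463 + 0.020 = 0.040654.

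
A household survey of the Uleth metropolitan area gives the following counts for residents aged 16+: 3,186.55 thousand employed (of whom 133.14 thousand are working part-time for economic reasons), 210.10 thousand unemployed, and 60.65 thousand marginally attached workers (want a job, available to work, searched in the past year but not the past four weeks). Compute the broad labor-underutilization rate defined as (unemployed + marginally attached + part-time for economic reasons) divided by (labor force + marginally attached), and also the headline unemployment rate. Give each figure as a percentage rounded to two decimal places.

Labor force = 3,186.55 + 210.10 = 3,396.65 thousand.
Numerator = 210.10 + 60.65 + 133.14 = 403.89 thousand.
Denominator = 3,396.65 + 60.65 = 3,457.30 thousand.
Broad rate = 403.89 / 3,457.30 = 11.68%.
Headline unemployment rate = 210.10 / 3,396.65 = 6.19%.

Broad underutilization rate ≈ 11.68%; headline unemployment rate ≈ 6.19%.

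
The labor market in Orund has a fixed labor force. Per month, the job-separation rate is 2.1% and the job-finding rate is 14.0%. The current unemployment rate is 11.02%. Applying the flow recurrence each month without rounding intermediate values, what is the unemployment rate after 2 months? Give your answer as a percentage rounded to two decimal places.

Unemployment rate after two months ≈ 11.62%.

With a fixed labor force, u_{t+1} = u_t + s·(1−u_t) − f·u_t = u_t·(1−s−f) + s.
Here 1−s−f = 0.839 and s = 0.021.
u_1 = 0.110200 × 0.839 + 0.021 = 0.113458.
u_2 = 0.113458 × 0.839 + 0.021 = 0.116191.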